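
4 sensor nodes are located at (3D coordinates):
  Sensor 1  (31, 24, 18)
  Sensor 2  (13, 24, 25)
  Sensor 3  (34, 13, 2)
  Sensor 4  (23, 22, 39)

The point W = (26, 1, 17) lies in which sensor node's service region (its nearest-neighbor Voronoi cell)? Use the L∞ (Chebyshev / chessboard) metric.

Sensor 3

d(W, Sensor 1) = max(5, 23, 1) = 23
d(W, Sensor 2) = max(13, 23, 8) = 23
d(W, Sensor 3) = max(8, 12, 15) = 15
d(W, Sensor 4) = max(3, 21, 22) = 22
Minimum is at Sensor 3.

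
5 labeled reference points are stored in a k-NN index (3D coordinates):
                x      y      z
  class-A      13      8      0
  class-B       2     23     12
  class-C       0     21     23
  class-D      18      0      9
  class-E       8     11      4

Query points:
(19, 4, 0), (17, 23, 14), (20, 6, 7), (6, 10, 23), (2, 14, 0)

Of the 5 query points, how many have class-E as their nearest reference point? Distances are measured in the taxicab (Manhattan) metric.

(19, 4, 0) — d to each: class-A:10, class-B:48, class-C:59, class-D:14, class-E:22 → nearest is class-A
(17, 23, 14) — d to each: class-A:33, class-B:17, class-C:28, class-D:29, class-E:31 → nearest is class-B
(20, 6, 7) — d to each: class-A:16, class-B:40, class-C:51, class-D:10, class-E:20 → nearest is class-D
(6, 10, 23) — d to each: class-A:32, class-B:28, class-C:17, class-D:36, class-E:22 → nearest is class-C
(2, 14, 0) — d to each: class-A:17, class-B:21, class-C:32, class-D:39, class-E:13 → nearest is class-E
1 of the 5 points has class-E as nearest.

1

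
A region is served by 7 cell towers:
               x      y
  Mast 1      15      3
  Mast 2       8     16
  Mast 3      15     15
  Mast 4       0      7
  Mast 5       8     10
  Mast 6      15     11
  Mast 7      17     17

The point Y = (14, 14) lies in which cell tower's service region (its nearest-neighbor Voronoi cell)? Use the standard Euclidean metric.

Compare squared distances (the ordering matches that of the actual distances):
d²(Y, Mast 1) = (14−15)² + (14−3)² = 1 + 121 = 122
d²(Y, Mast 2) = (14−8)² + (14−16)² = 36 + 4 = 40
d²(Y, Mast 3) = (14−15)² + (14−15)² = 1 + 1 = 2
d²(Y, Mast 4) = (14−0)² + (14−7)² = 196 + 49 = 245
d²(Y, Mast 5) = (14−8)² + (14−10)² = 36 + 16 = 52
d²(Y, Mast 6) = (14−15)² + (14−11)² = 1 + 9 = 10
d²(Y, Mast 7) = (14−17)² + (14−17)² = 9 + 9 = 18
Mast 3 is nearest.

Mast 3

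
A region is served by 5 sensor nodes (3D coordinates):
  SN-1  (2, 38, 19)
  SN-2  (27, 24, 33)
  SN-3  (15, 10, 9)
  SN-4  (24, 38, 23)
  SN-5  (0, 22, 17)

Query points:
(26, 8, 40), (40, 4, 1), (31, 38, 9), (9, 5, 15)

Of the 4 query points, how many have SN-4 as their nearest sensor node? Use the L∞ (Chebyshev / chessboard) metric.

1

(26, 8, 40) — d to each: SN-1:30, SN-2:16, SN-3:31, SN-4:30, SN-5:26 → nearest is SN-2
(40, 4, 1) — d to each: SN-1:38, SN-2:32, SN-3:25, SN-4:34, SN-5:40 → nearest is SN-3
(31, 38, 9) — d to each: SN-1:29, SN-2:24, SN-3:28, SN-4:14, SN-5:31 → nearest is SN-4
(9, 5, 15) — d to each: SN-1:33, SN-2:19, SN-3:6, SN-4:33, SN-5:17 → nearest is SN-3
1 of the 4 points has SN-4 as nearest.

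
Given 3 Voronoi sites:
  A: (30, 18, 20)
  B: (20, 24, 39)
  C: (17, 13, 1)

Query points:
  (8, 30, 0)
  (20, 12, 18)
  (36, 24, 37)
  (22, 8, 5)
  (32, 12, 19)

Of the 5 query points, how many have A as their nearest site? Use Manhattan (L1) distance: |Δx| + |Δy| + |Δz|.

2

(8, 30, 0) — d to each: A:54, B:57, C:27 → nearest is C
(20, 12, 18) — d to each: A:18, B:33, C:21 → nearest is A
(36, 24, 37) — d to each: A:29, B:18, C:66 → nearest is B
(22, 8, 5) — d to each: A:33, B:52, C:14 → nearest is C
(32, 12, 19) — d to each: A:9, B:44, C:34 → nearest is A
2 of the 5 points have A as nearest.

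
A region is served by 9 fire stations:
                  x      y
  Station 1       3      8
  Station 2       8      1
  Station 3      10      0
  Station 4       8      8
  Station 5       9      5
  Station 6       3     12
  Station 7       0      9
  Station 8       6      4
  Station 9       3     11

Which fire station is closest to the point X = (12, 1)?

Station 3

Compare squared distances (the ordering matches that of the actual distances):
d²(X, Station 1) = 81 + 49 = 130
d²(X, Station 2) = 16 + 0 = 16
d²(X, Station 3) = 4 + 1 = 5
d²(X, Station 4) = 16 + 49 = 65
d²(X, Station 5) = 9 + 16 = 25
d²(X, Station 6) = 81 + 121 = 202
d²(X, Station 7) = 144 + 64 = 208
d²(X, Station 8) = 36 + 9 = 45
d²(X, Station 9) = 81 + 100 = 181
The smallest is to Station 3, so X lies in the Voronoi region of Station 3.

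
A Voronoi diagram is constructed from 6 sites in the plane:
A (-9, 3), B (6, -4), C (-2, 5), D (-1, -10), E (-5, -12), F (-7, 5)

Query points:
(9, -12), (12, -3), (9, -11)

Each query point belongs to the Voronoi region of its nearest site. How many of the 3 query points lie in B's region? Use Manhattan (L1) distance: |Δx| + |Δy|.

3

(9, -12) — d to each: A:33, B:11, C:28, D:12, E:14, F:33 → nearest is B
(12, -3) — d to each: A:27, B:7, C:22, D:20, E:26, F:27 → nearest is B
(9, -11) — d to each: A:32, B:10, C:27, D:11, E:15, F:32 → nearest is B
3 of the 3 points have B as nearest.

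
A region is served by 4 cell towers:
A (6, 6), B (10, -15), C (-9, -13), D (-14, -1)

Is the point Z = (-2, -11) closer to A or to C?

C

Compare squared distances:
|ZA|² = (-2−6)² + (-11−6)² = 64 + 289 = 353
|ZC|² = (-2−(-9))² + (-11−(-13))² = 49 + 4 = 53
353 > 53, so C is closer.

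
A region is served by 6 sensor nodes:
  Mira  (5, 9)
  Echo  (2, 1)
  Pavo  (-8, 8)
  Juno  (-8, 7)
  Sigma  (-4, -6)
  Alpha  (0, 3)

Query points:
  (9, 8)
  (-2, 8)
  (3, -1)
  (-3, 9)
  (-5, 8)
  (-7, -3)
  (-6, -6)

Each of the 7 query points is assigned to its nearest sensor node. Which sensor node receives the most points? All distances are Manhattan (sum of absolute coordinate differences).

Pavo

(9, 8) — d to each: Mira:5, Echo:14, Pavo:17, Juno:18, Sigma:27, Alpha:14 → nearest is Mira
(-2, 8) — d to each: Mira:8, Echo:11, Pavo:6, Juno:7, Sigma:16, Alpha:7 → nearest is Pavo
(3, -1) — d to each: Mira:12, Echo:3, Pavo:20, Juno:19, Sigma:12, Alpha:7 → nearest is Echo
(-3, 9) — d to each: Mira:8, Echo:13, Pavo:6, Juno:7, Sigma:16, Alpha:9 → nearest is Pavo
(-5, 8) — d to each: Mira:11, Echo:14, Pavo:3, Juno:4, Sigma:15, Alpha:10 → nearest is Pavo
(-7, -3) — d to each: Mira:24, Echo:13, Pavo:12, Juno:11, Sigma:6, Alpha:13 → nearest is Sigma
(-6, -6) — d to each: Mira:26, Echo:15, Pavo:16, Juno:15, Sigma:2, Alpha:15 → nearest is Sigma
Tally — Mira:1, Echo:1, Pavo:3, Sigma:2. Pavo captures the most (3).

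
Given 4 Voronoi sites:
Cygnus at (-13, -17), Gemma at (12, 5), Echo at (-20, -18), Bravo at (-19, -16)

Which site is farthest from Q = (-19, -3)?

Compare squared distances (the ordering matches that of the actual distances):
d²(Q, Cygnus) = (-19−(-13))² + (-3−(-17))² = 36 + 196 = 232
d²(Q, Gemma) = (-19−12)² + (-3−5)² = 961 + 64 = 1025
d²(Q, Echo) = (-19−(-20))² + (-3−(-18))² = 1 + 225 = 226
d²(Q, Bravo) = (-19−(-19))² + (-3−(-16))² = 0 + 169 = 169
The largest is to Gemma.

Gemma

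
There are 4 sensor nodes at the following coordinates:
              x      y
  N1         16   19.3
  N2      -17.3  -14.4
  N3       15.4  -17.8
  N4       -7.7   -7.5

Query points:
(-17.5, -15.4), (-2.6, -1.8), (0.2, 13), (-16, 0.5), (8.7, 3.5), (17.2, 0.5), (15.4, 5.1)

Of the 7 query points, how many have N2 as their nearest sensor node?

1

(-17.5, -15.4) — d² to each: N1:2326.34, N2:1.04, N3:1088.17, N4:158.45 → nearest is N2
(-2.6, -1.8) — d² to each: N1:791.17, N2:374.85, N3:580, N4:58.5 → nearest is N4
(0.2, 13) — d² to each: N1:289.33, N2:1057.01, N3:1179.68, N4:482.66 → nearest is N1
(-16, 0.5) — d² to each: N1:1377.44, N2:223.7, N3:1320.85, N4:132.89 → nearest is N4
(8.7, 3.5) — d² to each: N1:302.93, N2:996.41, N3:498.58, N4:389.96 → nearest is N1
(17.2, 0.5) — d² to each: N1:354.88, N2:1412.26, N3:338.13, N4:684.01 → nearest is N3
(15.4, 5.1) — d² to each: N1:202, N2:1449.54, N3:524.41, N4:692.37 → nearest is N1
1 of the 7 points has N2 as nearest.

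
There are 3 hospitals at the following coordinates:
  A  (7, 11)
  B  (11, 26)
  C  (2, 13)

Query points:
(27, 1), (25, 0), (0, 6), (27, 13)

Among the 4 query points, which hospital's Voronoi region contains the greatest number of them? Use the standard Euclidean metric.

A

(27, 1) — d² to each: A:500, B:881, C:769 → nearest is A
(25, 0) — d² to each: A:445, B:872, C:698 → nearest is A
(0, 6) — d² to each: A:74, B:521, C:53 → nearest is C
(27, 13) — d² to each: A:404, B:425, C:625 → nearest is A
Tally — A:3, C:1. A captures the most (3).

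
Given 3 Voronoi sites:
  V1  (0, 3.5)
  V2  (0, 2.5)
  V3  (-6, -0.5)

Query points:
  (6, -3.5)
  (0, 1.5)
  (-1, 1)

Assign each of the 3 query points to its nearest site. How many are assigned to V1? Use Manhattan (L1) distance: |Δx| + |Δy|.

(6, -3.5) — d to each: V1:13, V2:12, V3:15 → nearest is V2
(0, 1.5) — d to each: V1:2, V2:1, V3:8 → nearest is V2
(-1, 1) — d to each: V1:3.5, V2:2.5, V3:6.5 → nearest is V2
0 of the 3 points have V1 as nearest.

0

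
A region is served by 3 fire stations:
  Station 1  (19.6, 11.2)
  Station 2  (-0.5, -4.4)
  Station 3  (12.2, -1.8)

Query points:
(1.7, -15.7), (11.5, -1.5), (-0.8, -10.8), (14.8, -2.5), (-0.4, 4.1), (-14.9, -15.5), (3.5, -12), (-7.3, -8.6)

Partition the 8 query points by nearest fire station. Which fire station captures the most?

(1.7, -15.7) — d² to each: Station 1:1044.02, Station 2:132.53, Station 3:303.46 → nearest is Station 2
(11.5, -1.5) — d² to each: Station 1:226.9, Station 2:152.41, Station 3:0.58 → nearest is Station 3
(-0.8, -10.8) — d² to each: Station 1:900.16, Station 2:41.05, Station 3:250 → nearest is Station 2
(14.8, -2.5) — d² to each: Station 1:210.73, Station 2:237.7, Station 3:7.25 → nearest is Station 3
(-0.4, 4.1) — d² to each: Station 1:450.41, Station 2:72.26, Station 3:193.57 → nearest is Station 2
(-14.9, -15.5) — d² to each: Station 1:1903.14, Station 2:330.57, Station 3:922.1 → nearest is Station 2
(3.5, -12) — d² to each: Station 1:797.45, Station 2:73.76, Station 3:179.73 → nearest is Station 2
(-7.3, -8.6) — d² to each: Station 1:1115.65, Station 2:63.88, Station 3:426.49 → nearest is Station 2
Tally — Station 2:6, Station 3:2. Station 2 captures the most (6).

Station 2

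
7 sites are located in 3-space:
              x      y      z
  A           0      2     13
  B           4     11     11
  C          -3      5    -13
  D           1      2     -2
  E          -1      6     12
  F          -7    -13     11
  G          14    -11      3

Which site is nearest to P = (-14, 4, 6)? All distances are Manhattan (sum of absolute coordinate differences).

d(P,A) = 14 + 2 + 7 = 23
d(P,B) = 18 + 7 + 5 = 30
d(P,C) = 11 + 1 + 19 = 31
d(P,D) = 15 + 2 + 8 = 25
d(P,E) = 13 + 2 + 6 = 21
d(P,F) = 7 + 17 + 5 = 29
d(P,G) = 28 + 15 + 3 = 46
Minimum is at E.

E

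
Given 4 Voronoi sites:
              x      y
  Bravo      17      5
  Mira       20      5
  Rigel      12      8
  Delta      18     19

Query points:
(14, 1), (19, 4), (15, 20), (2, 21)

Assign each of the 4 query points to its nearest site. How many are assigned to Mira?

(14, 1) — d² to each: Bravo:25, Mira:52, Rigel:53, Delta:340 → nearest is Bravo
(19, 4) — d² to each: Bravo:5, Mira:2, Rigel:65, Delta:226 → nearest is Mira
(15, 20) — d² to each: Bravo:229, Mira:250, Rigel:153, Delta:10 → nearest is Delta
(2, 21) — d² to each: Bravo:481, Mira:580, Rigel:269, Delta:260 → nearest is Delta
1 of the 4 points has Mira as nearest.

1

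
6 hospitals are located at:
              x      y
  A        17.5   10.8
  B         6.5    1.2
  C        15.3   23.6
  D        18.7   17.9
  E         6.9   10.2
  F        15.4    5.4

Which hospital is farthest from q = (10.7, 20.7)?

Compare squared distances (the ordering matches that of the actual distances):
|qA|² = (10.7−17.5)² + (20.7−10.8)² = 46.24 + 98.01 = 144.25
|qB|² = (10.7−6.5)² + (20.7−1.2)² = 17.64 + 380.25 = 397.89
|qC|² = (10.7−15.3)² + (20.7−23.6)² = 21.16 + 8.41 = 29.57
|qD|² = (10.7−18.7)² + (20.7−17.9)² = 64 + 7.84 = 71.84
|qE|² = (10.7−6.9)² + (20.7−10.2)² = 14.44 + 110.25 = 124.69
|qF|² = (10.7−15.4)² + (20.7−5.4)² = 22.09 + 234.09 = 256.18
The largest is to B.

B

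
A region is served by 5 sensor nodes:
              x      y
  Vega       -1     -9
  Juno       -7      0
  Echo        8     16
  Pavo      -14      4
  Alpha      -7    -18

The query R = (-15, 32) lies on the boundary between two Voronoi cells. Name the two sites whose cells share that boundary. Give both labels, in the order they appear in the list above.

Squared distances from R to each site:
d²(R, Vega) = (-15−(-1))² + (32−(-9))² = 196 + 1681 = 1877
d²(R, Juno) = (-15−(-7))² + (32−0)² = 64 + 1024 = 1088
d²(R, Echo) = (-15−8)² + (32−16)² = 529 + 256 = 785
d²(R, Pavo) = (-15−(-14))² + (32−4)² = 1 + 784 = 785
d²(R, Alpha) = (-15−(-7))² + (32−(-18))² = 64 + 2500 = 2564
R is equidistant from Echo and Pavo (both at squared distance 785), and every other site is strictly farther — so R lies on the Echo–Pavo Voronoi edge.

Echo and Pavo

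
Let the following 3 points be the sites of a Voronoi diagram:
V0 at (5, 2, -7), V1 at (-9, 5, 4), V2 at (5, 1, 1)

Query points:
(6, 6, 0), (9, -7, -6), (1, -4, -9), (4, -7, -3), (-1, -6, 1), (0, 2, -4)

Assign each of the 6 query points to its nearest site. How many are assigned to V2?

(6, 6, 0) — d² to each: V0:66, V1:242, V2:27 → nearest is V2
(9, -7, -6) — d² to each: V0:98, V1:568, V2:129 → nearest is V0
(1, -4, -9) — d² to each: V0:56, V1:350, V2:141 → nearest is V0
(4, -7, -3) — d² to each: V0:98, V1:362, V2:81 → nearest is V2
(-1, -6, 1) — d² to each: V0:164, V1:194, V2:85 → nearest is V2
(0, 2, -4) — d² to each: V0:34, V1:154, V2:51 → nearest is V0
3 of the 6 points have V2 as nearest.

3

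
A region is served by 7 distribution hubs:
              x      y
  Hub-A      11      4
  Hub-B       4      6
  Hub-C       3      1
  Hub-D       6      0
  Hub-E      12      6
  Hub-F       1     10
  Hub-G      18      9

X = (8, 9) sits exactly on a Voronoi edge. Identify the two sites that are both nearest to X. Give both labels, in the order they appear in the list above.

Hub-B and Hub-E

Squared distances from X to each site:
d²(X, Hub-A) = (8−11)² + (9−4)² = 9 + 25 = 34
d²(X, Hub-B) = (8−4)² + (9−6)² = 16 + 9 = 25
d²(X, Hub-C) = (8−3)² + (9−1)² = 25 + 64 = 89
d²(X, Hub-D) = (8−6)² + (9−0)² = 4 + 81 = 85
d²(X, Hub-E) = (8−12)² + (9−6)² = 16 + 9 = 25
d²(X, Hub-F) = (8−1)² + (9−10)² = 49 + 1 = 50
d²(X, Hub-G) = (8−18)² + (9−9)² = 100 + 0 = 100
X is equidistant from Hub-B and Hub-E (both at squared distance 25), and every other site is strictly farther — so X lies on the Hub-B–Hub-E Voronoi edge.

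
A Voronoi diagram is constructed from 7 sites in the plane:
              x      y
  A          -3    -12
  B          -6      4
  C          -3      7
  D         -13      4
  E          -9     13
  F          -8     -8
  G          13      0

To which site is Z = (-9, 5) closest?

B

Compare squared distances (the ordering matches that of the actual distances):
|ZA|² = (-9−(-3))² + (5−(-12))² = 36 + 289 = 325
|ZB|² = (-9−(-6))² + (5−4)² = 9 + 1 = 10
|ZC|² = (-9−(-3))² + (5−7)² = 36 + 4 = 40
|ZD|² = (-9−(-13))² + (5−4)² = 16 + 1 = 17
|ZE|² = (-9−(-9))² + (5−13)² = 0 + 64 = 64
|ZF|² = (-9−(-8))² + (5−(-8))² = 1 + 169 = 170
|ZG|² = (-9−13)² + (5−0)² = 484 + 25 = 509
B is nearest.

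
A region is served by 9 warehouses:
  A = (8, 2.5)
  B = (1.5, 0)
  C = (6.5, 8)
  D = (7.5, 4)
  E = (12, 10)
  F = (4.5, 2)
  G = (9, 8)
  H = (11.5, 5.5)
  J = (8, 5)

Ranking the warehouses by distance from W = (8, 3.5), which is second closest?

Since √ is increasing, it suffices to compare squared distances:
|WA|² = (8−8)² + (3.5−2.5)² = 0 + 1 = 1
|WB|² = (8−1.5)² + (3.5−0)² = 42.25 + 12.25 = 54.5
|WC|² = (8−6.5)² + (3.5−8)² = 2.25 + 20.25 = 22.5
|WD|² = (8−7.5)² + (3.5−4)² = 0.25 + 0.25 = 0.5
|WE|² = (8−12)² + (3.5−10)² = 16 + 42.25 = 58.25
|WF|² = (8−4.5)² + (3.5−2)² = 12.25 + 2.25 = 14.5
|WG|² = (8−9)² + (3.5−8)² = 1 + 20.25 = 21.25
|WH|² = (8−11.5)² + (3.5−5.5)² = 12.25 + 4 = 16.25
|WJ|² = (8−8)² + (3.5−5)² = 0 + 2.25 = 2.25
Sorted ascending: D, A, J, … — the second-nearest is A.

A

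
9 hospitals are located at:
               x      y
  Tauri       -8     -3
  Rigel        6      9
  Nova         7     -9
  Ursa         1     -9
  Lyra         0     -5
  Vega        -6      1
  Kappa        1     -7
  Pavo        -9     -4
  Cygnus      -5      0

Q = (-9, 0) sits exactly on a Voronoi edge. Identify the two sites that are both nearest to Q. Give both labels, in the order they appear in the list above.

Tauri and Vega

Squared distances from Q to each site:
d²(Q, Tauri) = (-9−(-8))² + (0−(-3))² = 1 + 9 = 10
d²(Q, Rigel) = (-9−6)² + (0−9)² = 225 + 81 = 306
d²(Q, Nova) = (-9−7)² + (0−(-9))² = 256 + 81 = 337
d²(Q, Ursa) = (-9−1)² + (0−(-9))² = 100 + 81 = 181
d²(Q, Lyra) = (-9−0)² + (0−(-5))² = 81 + 25 = 106
d²(Q, Vega) = (-9−(-6))² + (0−1)² = 9 + 1 = 10
d²(Q, Kappa) = (-9−1)² + (0−(-7))² = 100 + 49 = 149
d²(Q, Pavo) = (-9−(-9))² + (0−(-4))² = 0 + 16 = 16
d²(Q, Cygnus) = (-9−(-5))² + (0−0)² = 16 + 0 = 16
Q is equidistant from Tauri and Vega (both at squared distance 10), and every other site is strictly farther — so Q lies on the Tauri–Vega Voronoi edge.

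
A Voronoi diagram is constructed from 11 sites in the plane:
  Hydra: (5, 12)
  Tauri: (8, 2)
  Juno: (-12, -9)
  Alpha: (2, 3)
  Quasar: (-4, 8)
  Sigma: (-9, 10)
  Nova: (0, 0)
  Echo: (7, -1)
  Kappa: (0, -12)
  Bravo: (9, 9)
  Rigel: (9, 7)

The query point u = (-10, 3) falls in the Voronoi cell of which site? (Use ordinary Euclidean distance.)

Sigma

Compare squared distances (the ordering matches that of the actual distances):
d²(u, Hydra) = (-10−5)² + (3−12)² = 225 + 81 = 306
d²(u, Tauri) = (-10−8)² + (3−2)² = 324 + 1 = 325
d²(u, Juno) = (-10−(-12))² + (3−(-9))² = 4 + 144 = 148
d²(u, Alpha) = (-10−2)² + (3−3)² = 144 + 0 = 144
d²(u, Quasar) = (-10−(-4))² + (3−8)² = 36 + 25 = 61
d²(u, Sigma) = (-10−(-9))² + (3−10)² = 1 + 49 = 50
d²(u, Nova) = (-10−0)² + (3−0)² = 100 + 9 = 109
d²(u, Echo) = (-10−7)² + (3−(-1))² = 289 + 16 = 305
d²(u, Kappa) = (-10−0)² + (3−(-12))² = 100 + 225 = 325
d²(u, Bravo) = (-10−9)² + (3−9)² = 361 + 36 = 397
d²(u, Rigel) = (-10−9)² + (3−7)² = 361 + 16 = 377
Sigma is nearest.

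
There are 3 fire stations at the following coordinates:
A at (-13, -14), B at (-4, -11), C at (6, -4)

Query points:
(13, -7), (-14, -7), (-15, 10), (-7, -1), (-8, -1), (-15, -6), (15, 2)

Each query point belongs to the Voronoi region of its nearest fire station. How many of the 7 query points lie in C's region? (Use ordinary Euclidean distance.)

2

(13, -7) — d² to each: A:725, B:305, C:58 → nearest is C
(-14, -7) — d² to each: A:50, B:116, C:409 → nearest is A
(-15, 10) — d² to each: A:580, B:562, C:637 → nearest is B
(-7, -1) — d² to each: A:205, B:109, C:178 → nearest is B
(-8, -1) — d² to each: A:194, B:116, C:205 → nearest is B
(-15, -6) — d² to each: A:68, B:146, C:445 → nearest is A
(15, 2) — d² to each: A:1040, B:530, C:117 → nearest is C
2 of the 7 points have C as nearest.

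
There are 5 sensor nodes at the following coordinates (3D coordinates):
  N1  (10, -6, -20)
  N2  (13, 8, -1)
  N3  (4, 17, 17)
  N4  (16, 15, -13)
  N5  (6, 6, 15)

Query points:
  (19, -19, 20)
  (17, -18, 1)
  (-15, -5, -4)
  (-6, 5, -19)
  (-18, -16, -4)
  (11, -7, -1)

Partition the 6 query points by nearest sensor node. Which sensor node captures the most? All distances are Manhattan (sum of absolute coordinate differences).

(19, -19, 20) — d to each: N1:62, N2:54, N3:54, N4:70, N5:43 → nearest is N5
(17, -18, 1) — d to each: N1:40, N2:32, N3:64, N4:48, N5:49 → nearest is N2
(-15, -5, -4) — d to each: N1:42, N2:44, N3:62, N4:60, N5:51 → nearest is N1
(-6, 5, -19) — d to each: N1:28, N2:40, N3:58, N4:38, N5:47 → nearest is N1
(-18, -16, -4) — d to each: N1:54, N2:58, N3:76, N4:74, N5:65 → nearest is N1
(11, -7, -1) — d to each: N1:21, N2:17, N3:49, N4:39, N5:34 → nearest is N2
Tally — N1:3, N2:2, N5:1. N1 captures the most (3).

N1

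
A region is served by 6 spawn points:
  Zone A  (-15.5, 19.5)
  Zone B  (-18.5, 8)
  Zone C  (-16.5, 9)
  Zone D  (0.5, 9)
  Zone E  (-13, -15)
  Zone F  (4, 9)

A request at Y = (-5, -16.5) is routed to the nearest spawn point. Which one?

Zone E

Compare squared distances (the ordering matches that of the actual distances):
d²(Y, Zone A) = (-5−(-15.5))² + (-16.5−19.5)² = 110.25 + 1296 = 1406.25
d²(Y, Zone B) = (-5−(-18.5))² + (-16.5−8)² = 182.25 + 600.25 = 782.5
d²(Y, Zone C) = (-5−(-16.5))² + (-16.5−9)² = 132.25 + 650.25 = 782.5
d²(Y, Zone D) = (-5−0.5)² + (-16.5−9)² = 30.25 + 650.25 = 680.5
d²(Y, Zone E) = (-5−(-13))² + (-16.5−(-15))² = 64 + 2.25 = 66.25
d²(Y, Zone F) = (-5−4)² + (-16.5−9)² = 81 + 650.25 = 731.25
The smallest is to Zone E, so Y lies in the Voronoi region of Zone E.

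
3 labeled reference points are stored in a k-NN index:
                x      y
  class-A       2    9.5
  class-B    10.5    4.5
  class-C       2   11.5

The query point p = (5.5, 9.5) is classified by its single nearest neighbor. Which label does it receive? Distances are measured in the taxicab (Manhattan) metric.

d(p, class-A) = |5.5−2| + |9.5−9.5| = 3.5 + 0 = 3.5
d(p, class-B) = |5.5−10.5| + |9.5−4.5| = 5 + 5 = 10
d(p, class-C) = |5.5−2| + |9.5−11.5| = 3.5 + 2 = 5.5
The smallest is to class-A, so p lies in the Voronoi region of class-A.

class-A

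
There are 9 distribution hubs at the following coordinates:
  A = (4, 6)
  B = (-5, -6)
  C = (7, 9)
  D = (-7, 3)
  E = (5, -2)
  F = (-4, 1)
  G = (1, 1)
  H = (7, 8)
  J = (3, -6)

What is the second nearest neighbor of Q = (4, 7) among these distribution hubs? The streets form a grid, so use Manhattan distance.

H

d(Q,A) = 0 + 1 = 1
d(Q,B) = 9 + 13 = 22
d(Q,C) = 3 + 2 = 5
d(Q,D) = 11 + 4 = 15
d(Q,E) = 1 + 9 = 10
d(Q,F) = 8 + 6 = 14
d(Q,G) = 3 + 6 = 9
d(Q,H) = 3 + 1 = 4
d(Q,J) = 1 + 13 = 14
Sorted ascending: A, H, C, … — the second-nearest is H.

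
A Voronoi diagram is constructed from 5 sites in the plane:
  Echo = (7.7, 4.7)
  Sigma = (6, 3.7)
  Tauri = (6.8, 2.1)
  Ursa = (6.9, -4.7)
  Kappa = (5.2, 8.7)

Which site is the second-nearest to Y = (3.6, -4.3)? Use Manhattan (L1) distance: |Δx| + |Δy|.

Tauri

d(Y, Echo) = |3.6−7.7| + |-4.3−4.7| = 4.1 + 9 = 13.1
d(Y, Sigma) = |3.6−6| + |-4.3−3.7| = 2.4 + 8 = 10.4
d(Y, Tauri) = |3.6−6.8| + |-4.3−2.1| = 3.2 + 6.4 = 9.6
d(Y, Ursa) = |3.6−6.9| + |-4.3−(-4.7)| = 3.3 + 0.4 = 3.7
d(Y, Kappa) = |3.6−5.2| + |-4.3−8.7| = 1.6 + 13 = 14.6
Sorted ascending: Ursa, Tauri, Sigma, … — the second-nearest is Tauri.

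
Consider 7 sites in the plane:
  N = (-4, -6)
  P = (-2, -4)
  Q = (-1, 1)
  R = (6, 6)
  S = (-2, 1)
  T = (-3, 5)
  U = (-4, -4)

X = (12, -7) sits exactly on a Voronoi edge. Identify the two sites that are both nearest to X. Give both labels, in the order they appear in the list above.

Squared distances from X to each site:
|XN|² = (12−(-4))² + (-7−(-6))² = 256 + 1 = 257
|XP|² = (12−(-2))² + (-7−(-4))² = 196 + 9 = 205
|XQ|² = (12−(-1))² + (-7−1)² = 169 + 64 = 233
|XR|² = (12−6)² + (-7−6)² = 36 + 169 = 205
|XS|² = (12−(-2))² + (-7−1)² = 196 + 64 = 260
|XT|² = (12−(-3))² + (-7−5)² = 225 + 144 = 369
|XU|² = (12−(-4))² + (-7−(-4))² = 256 + 9 = 265
X is equidistant from P and R (both at squared distance 205), and every other site is strictly farther — so X lies on the P–R Voronoi edge.

P and R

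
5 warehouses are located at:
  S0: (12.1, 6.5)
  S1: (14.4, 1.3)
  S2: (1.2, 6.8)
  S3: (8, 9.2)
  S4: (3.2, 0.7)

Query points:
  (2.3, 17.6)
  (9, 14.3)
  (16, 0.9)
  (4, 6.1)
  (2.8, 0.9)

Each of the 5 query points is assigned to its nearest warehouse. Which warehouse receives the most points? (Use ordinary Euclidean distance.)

S3

(2.3, 17.6) — d² to each: S0:219.25, S1:412.1, S2:117.85, S3:103.05, S4:286.42 → nearest is S3
(9, 14.3) — d² to each: S0:70.45, S1:198.16, S2:117.09, S3:27.01, S4:218.6 → nearest is S3
(16, 0.9) — d² to each: S0:46.57, S1:2.72, S2:253.85, S3:132.89, S4:163.88 → nearest is S1
(4, 6.1) — d² to each: S0:65.77, S1:131.2, S2:8.33, S3:25.61, S4:29.8 → nearest is S2
(2.8, 0.9) — d² to each: S0:117.85, S1:134.72, S2:37.37, S3:95.93, S4:0.2 → nearest is S4
Tally — S1:1, S2:1, S3:2, S4:1. S3 captures the most (2).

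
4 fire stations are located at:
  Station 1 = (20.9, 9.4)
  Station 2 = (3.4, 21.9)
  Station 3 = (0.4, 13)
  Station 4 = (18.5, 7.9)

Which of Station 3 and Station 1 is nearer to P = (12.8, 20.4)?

Station 1

Compare squared distances:
d²(P, Station 3) = (12.8−0.4)² + (20.4−13)² = 153.76 + 54.76 = 208.52
d²(P, Station 1) = (12.8−20.9)² + (20.4−9.4)² = 65.61 + 121 = 186.61
208.52 > 186.61, so Station 1 is closer.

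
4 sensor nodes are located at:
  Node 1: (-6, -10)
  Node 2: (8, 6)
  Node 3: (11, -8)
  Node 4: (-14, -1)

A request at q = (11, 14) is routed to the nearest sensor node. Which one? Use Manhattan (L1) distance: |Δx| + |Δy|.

Node 2

d(q, Node 1) = |11−(-6)| + |14−(-10)| = 17 + 24 = 41
d(q, Node 2) = |11−8| + |14−6| = 3 + 8 = 11
d(q, Node 3) = |11−11| + |14−(-8)| = 0 + 22 = 22
d(q, Node 4) = |11−(-14)| + |14−(-1)| = 25 + 15 = 40
Node 2 is nearest.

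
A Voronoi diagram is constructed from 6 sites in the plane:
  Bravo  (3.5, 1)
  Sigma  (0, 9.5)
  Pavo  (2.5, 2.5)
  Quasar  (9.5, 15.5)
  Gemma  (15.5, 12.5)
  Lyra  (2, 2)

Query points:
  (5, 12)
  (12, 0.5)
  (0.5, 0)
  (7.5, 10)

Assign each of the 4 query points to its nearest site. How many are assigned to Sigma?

1

(5, 12) — d² to each: Bravo:123.25, Sigma:31.25, Pavo:96.5, Quasar:32.5, Gemma:110.5, Lyra:109 → nearest is Sigma
(12, 0.5) — d² to each: Bravo:72.5, Sigma:225, Pavo:94.25, Quasar:231.25, Gemma:156.25, Lyra:102.25 → nearest is Bravo
(0.5, 0) — d² to each: Bravo:10, Sigma:90.5, Pavo:10.25, Quasar:321.25, Gemma:381.25, Lyra:6.25 → nearest is Lyra
(7.5, 10) — d² to each: Bravo:97, Sigma:56.5, Pavo:81.25, Quasar:34.25, Gemma:70.25, Lyra:94.25 → nearest is Quasar
1 of the 4 points has Sigma as nearest.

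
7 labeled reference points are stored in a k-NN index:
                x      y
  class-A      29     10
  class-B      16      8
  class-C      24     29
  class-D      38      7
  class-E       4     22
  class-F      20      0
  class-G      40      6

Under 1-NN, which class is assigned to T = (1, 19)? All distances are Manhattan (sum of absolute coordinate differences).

d(T, class-A) = |1−29| + |19−10| = 28 + 9 = 37
d(T, class-B) = |1−16| + |19−8| = 15 + 11 = 26
d(T, class-C) = |1−24| + |19−29| = 23 + 10 = 33
d(T, class-D) = |1−38| + |19−7| = 37 + 12 = 49
d(T, class-E) = |1−4| + |19−22| = 3 + 3 = 6
d(T, class-F) = |1−20| + |19−0| = 19 + 19 = 38
d(T, class-G) = |1−40| + |19−6| = 39 + 13 = 52
The smallest is to class-E, so T lies in the Voronoi region of class-E.

class-E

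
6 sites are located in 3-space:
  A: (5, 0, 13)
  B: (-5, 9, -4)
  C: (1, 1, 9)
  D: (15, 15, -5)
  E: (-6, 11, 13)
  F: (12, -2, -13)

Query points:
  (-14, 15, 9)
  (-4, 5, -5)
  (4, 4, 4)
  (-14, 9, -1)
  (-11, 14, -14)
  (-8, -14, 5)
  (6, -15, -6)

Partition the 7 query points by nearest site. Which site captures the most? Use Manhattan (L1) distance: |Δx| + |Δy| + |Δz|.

B

(-14, 15, 9) — d to each: A:38, B:28, C:29, D:43, E:16, F:65 → nearest is E
(-4, 5, -5) — d to each: A:32, B:6, C:23, D:29, E:26, F:31 → nearest is B
(4, 4, 4) — d to each: A:14, B:22, C:11, D:31, E:26, F:31 → nearest is C
(-14, 9, -1) — d to each: A:42, B:12, C:33, D:39, E:24, F:49 → nearest is B
(-11, 14, -14) — d to each: A:57, B:21, C:48, D:36, E:35, F:40 → nearest is B
(-8, -14, 5) — d to each: A:35, B:35, C:28, D:62, E:35, F:50 → nearest is C
(6, -15, -6) — d to each: A:35, B:37, C:36, D:40, E:57, F:26 → nearest is F
Tally — B:3, C:2, E:1, F:1. B captures the most (3).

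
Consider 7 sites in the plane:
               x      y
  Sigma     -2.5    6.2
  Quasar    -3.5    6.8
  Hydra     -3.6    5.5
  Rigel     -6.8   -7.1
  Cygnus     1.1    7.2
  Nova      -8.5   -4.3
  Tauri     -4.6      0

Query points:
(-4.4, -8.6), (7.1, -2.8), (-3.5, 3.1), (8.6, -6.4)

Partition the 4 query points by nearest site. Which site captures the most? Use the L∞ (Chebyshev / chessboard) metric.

(-4.4, -8.6) — d to each: Sigma:14.8, Quasar:15.4, Hydra:14.1, Rigel:2.4, Cygnus:15.8, Nova:4.3, Tauri:8.6 → nearest is Rigel
(7.1, -2.8) — d to each: Sigma:9.6, Quasar:10.6, Hydra:10.7, Rigel:13.9, Cygnus:10, Nova:15.6, Tauri:11.7 → nearest is Sigma
(-3.5, 3.1) — d to each: Sigma:3.1, Quasar:3.7, Hydra:2.4, Rigel:10.2, Cygnus:4.6, Nova:7.4, Tauri:3.1 → nearest is Hydra
(8.6, -6.4) — d to each: Sigma:12.6, Quasar:13.2, Hydra:12.2, Rigel:15.4, Cygnus:13.6, Nova:17.1, Tauri:13.2 → nearest is Hydra
Tally — Sigma:1, Hydra:2, Rigel:1. Hydra captures the most (2).

Hydra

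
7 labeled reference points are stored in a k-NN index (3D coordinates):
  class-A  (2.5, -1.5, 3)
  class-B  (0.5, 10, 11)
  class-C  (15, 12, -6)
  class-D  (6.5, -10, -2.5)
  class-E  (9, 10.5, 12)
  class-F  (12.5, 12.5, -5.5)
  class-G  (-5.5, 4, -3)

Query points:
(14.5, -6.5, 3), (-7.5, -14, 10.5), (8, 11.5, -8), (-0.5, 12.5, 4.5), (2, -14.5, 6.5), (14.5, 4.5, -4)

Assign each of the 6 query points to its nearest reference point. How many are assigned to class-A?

1

(14.5, -6.5, 3) — d² to each: class-A:169, class-B:532.25, class-C:423.5, class-D:106.5, class-E:400.25, class-F:437.25, class-G:546.25 → nearest is class-D
(-7.5, -14, 10.5) — d² to each: class-A:312.5, class-B:640.25, class-C:1454.5, class-D:381, class-E:874.75, class-F:1358.25, class-G:510.25 → nearest is class-A
(8, 11.5, -8) — d² to each: class-A:320.25, class-B:419.5, class-C:53.25, class-D:494.75, class-E:402, class-F:27.5, class-G:263.5 → nearest is class-F
(-0.5, 12.5, 4.5) — d² to each: class-A:207.25, class-B:49.5, class-C:350.75, class-D:604.25, class-E:150.5, class-F:269, class-G:153.5 → nearest is class-B
(2, -14.5, 6.5) — d² to each: class-A:181.5, class-B:622.75, class-C:1027.5, class-D:121.5, class-E:704.25, class-F:983.25, class-G:488.75 → nearest is class-D
(14.5, 4.5, -4) — d² to each: class-A:229, class-B:451.25, class-C:60.5, class-D:276.5, class-E:322.25, class-F:70.25, class-G:401.25 → nearest is class-C
1 of the 6 points has class-A as nearest.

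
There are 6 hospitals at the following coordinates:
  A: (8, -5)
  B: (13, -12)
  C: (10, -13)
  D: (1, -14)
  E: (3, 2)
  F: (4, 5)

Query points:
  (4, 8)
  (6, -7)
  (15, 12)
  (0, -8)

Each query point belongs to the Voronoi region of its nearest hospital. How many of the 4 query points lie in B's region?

0

(4, 8) — d² to each: A:185, B:481, C:477, D:493, E:37, F:9 → nearest is F
(6, -7) — d² to each: A:8, B:74, C:52, D:74, E:90, F:148 → nearest is A
(15, 12) — d² to each: A:338, B:580, C:650, D:872, E:244, F:170 → nearest is F
(0, -8) — d² to each: A:73, B:185, C:125, D:37, E:109, F:185 → nearest is D
0 of the 4 points have B as nearest.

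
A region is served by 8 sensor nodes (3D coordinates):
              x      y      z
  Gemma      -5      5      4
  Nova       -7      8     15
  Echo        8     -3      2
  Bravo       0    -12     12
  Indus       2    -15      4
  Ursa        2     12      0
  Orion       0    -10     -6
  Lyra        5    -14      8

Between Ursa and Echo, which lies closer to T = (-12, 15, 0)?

Compare squared distances:
d²(T, Ursa) = (-12−2)² + (15−12)² + (0−0)² = 196 + 9 + 0 = 205
d²(T, Echo) = (-12−8)² + (15−(-3))² + (0−2)² = 400 + 324 + 4 = 728
205 < 728, so Ursa is closer.

Ursa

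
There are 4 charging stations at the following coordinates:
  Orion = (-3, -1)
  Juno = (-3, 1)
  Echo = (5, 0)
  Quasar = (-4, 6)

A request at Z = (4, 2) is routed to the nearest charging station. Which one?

Since √ is increasing, it suffices to compare squared distances:
d²(Z, Orion) = (4−(-3))² + (2−(-1))² = 49 + 9 = 58
d²(Z, Juno) = (4−(-3))² + (2−1)² = 49 + 1 = 50
d²(Z, Echo) = (4−5)² + (2−0)² = 1 + 4 = 5
d²(Z, Quasar) = (4−(-4))² + (2−6)² = 64 + 16 = 80
Minimum is at Echo.

Echo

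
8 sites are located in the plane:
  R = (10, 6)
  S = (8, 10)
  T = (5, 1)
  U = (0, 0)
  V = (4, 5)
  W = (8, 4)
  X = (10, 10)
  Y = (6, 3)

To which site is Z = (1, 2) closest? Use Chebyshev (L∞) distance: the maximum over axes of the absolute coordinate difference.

d(Z,R) = max(9, 4) = 9
d(Z,S) = max(7, 8) = 8
d(Z,T) = max(4, 1) = 4
d(Z,U) = max(1, 2) = 2
d(Z,V) = max(3, 3) = 3
d(Z,W) = max(7, 2) = 7
d(Z,X) = max(9, 8) = 9
d(Z,Y) = max(5, 1) = 5
The smallest is to U, so Z lies in the Voronoi region of U.

U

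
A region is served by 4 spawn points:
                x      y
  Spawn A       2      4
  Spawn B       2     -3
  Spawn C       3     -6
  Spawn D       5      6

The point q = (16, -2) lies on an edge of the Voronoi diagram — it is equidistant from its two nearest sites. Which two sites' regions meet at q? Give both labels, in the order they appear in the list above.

Spawn C and Spawn D

Squared distances from q to each site:
d²(q, Spawn A) = (16−2)² + (-2−4)² = 196 + 36 = 232
d²(q, Spawn B) = (16−2)² + (-2−(-3))² = 196 + 1 = 197
d²(q, Spawn C) = (16−3)² + (-2−(-6))² = 169 + 16 = 185
d²(q, Spawn D) = (16−5)² + (-2−6)² = 121 + 64 = 185
q is equidistant from Spawn C and Spawn D (both at squared distance 185), and every other site is strictly farther — so q lies on the Spawn C–Spawn D Voronoi edge.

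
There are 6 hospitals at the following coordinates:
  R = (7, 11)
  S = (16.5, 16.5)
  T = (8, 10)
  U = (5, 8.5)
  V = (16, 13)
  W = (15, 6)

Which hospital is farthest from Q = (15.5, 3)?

S

Compare squared distances (the ordering matches that of the actual distances):
|QR|² = (15.5−7)² + (3−11)² = 72.25 + 64 = 136.25
|QS|² = (15.5−16.5)² + (3−16.5)² = 1 + 182.25 = 183.25
|QT|² = (15.5−8)² + (3−10)² = 56.25 + 49 = 105.25
|QU|² = (15.5−5)² + (3−8.5)² = 110.25 + 30.25 = 140.5
|QV|² = (15.5−16)² + (3−13)² = 0.25 + 100 = 100.25
|QW|² = (15.5−15)² + (3−6)² = 0.25 + 9 = 9.25
The largest is to S.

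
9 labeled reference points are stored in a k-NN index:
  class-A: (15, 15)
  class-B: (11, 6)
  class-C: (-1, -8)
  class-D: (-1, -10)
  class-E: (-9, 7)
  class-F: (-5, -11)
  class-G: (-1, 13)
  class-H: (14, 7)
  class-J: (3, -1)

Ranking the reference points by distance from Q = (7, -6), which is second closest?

class-C

Since √ is increasing, it suffices to compare squared distances:
d²(Q, class-A) = (7−15)² + (-6−15)² = 64 + 441 = 505
d²(Q, class-B) = (7−11)² + (-6−6)² = 16 + 144 = 160
d²(Q, class-C) = (7−(-1))² + (-6−(-8))² = 64 + 4 = 68
d²(Q, class-D) = (7−(-1))² + (-6−(-10))² = 64 + 16 = 80
d²(Q, class-E) = (7−(-9))² + (-6−7)² = 256 + 169 = 425
d²(Q, class-F) = (7−(-5))² + (-6−(-11))² = 144 + 25 = 169
d²(Q, class-G) = (7−(-1))² + (-6−13)² = 64 + 361 = 425
d²(Q, class-H) = (7−14)² + (-6−7)² = 49 + 169 = 218
d²(Q, class-J) = (7−3)² + (-6−(-1))² = 16 + 25 = 41
Sorted ascending: class-J, class-C, class-D, … — the second-nearest is class-C.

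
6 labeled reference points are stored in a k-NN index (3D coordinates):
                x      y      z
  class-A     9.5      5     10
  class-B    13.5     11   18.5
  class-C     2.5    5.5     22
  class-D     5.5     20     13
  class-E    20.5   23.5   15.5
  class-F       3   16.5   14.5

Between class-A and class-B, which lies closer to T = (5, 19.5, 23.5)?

class-B

Compare squared distances:
d²(T, class-A) = (5−9.5)² + (19.5−5)² + (23.5−10)² = 20.25 + 210.25 + 182.25 = 412.75
d²(T, class-B) = (5−13.5)² + (19.5−11)² + (23.5−18.5)² = 72.25 + 72.25 + 25 = 169.5
412.75 > 169.5, so class-B is closer.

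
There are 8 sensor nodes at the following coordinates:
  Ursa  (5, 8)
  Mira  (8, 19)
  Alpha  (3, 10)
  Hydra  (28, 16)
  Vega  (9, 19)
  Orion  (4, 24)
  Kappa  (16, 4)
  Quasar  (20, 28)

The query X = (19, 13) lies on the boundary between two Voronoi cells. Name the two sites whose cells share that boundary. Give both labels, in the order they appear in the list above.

Hydra and Kappa

Squared distances from X to each site:
d²(X, Ursa) = 196 + 25 = 221
d²(X, Mira) = 121 + 36 = 157
d²(X, Alpha) = 256 + 9 = 265
d²(X, Hydra) = 81 + 9 = 90
d²(X, Vega) = 100 + 36 = 136
d²(X, Orion) = 225 + 121 = 346
d²(X, Kappa) = 9 + 81 = 90
d²(X, Quasar) = 1 + 225 = 226
X is equidistant from Hydra and Kappa (both at squared distance 90), and every other site is strictly farther — so X lies on the Hydra–Kappa Voronoi edge.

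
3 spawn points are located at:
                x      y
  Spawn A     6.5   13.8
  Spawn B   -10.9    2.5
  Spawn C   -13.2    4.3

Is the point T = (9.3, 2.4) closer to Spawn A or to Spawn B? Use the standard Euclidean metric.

Spawn A

Compare squared distances:
d²(T, Spawn A) = (9.3−6.5)² + (2.4−13.8)² = 7.84 + 129.96 = 137.8
d²(T, Spawn B) = (9.3−(-10.9))² + (2.4−2.5)² = 408.04 + 0.01 = 408.05
137.8 < 408.05, so Spawn A is closer.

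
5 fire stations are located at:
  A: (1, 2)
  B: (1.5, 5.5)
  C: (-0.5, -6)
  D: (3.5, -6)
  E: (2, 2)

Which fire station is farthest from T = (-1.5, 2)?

D

Compare squared distances (the ordering matches that of the actual distances):
|TA|² = 6.25 + 0 = 6.25
|TB|² = 9 + 12.25 = 21.25
|TC|² = 1 + 64 = 65
|TD|² = 25 + 64 = 89
|TE|² = 12.25 + 0 = 12.25
The largest is to D.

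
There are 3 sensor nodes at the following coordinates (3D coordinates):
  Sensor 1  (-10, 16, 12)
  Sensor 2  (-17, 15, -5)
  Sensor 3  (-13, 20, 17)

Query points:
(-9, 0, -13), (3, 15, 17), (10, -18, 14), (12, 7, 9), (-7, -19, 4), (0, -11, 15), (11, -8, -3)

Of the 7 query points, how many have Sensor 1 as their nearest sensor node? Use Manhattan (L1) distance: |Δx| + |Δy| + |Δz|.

5

(-9, 0, -13) — d to each: Sensor 1:42, Sensor 2:31, Sensor 3:54 → nearest is Sensor 2
(3, 15, 17) — d to each: Sensor 1:19, Sensor 2:42, Sensor 3:21 → nearest is Sensor 1
(10, -18, 14) — d to each: Sensor 1:56, Sensor 2:79, Sensor 3:64 → nearest is Sensor 1
(12, 7, 9) — d to each: Sensor 1:34, Sensor 2:51, Sensor 3:46 → nearest is Sensor 1
(-7, -19, 4) — d to each: Sensor 1:46, Sensor 2:53, Sensor 3:58 → nearest is Sensor 1
(0, -11, 15) — d to each: Sensor 1:40, Sensor 2:63, Sensor 3:46 → nearest is Sensor 1
(11, -8, -3) — d to each: Sensor 1:60, Sensor 2:53, Sensor 3:72 → nearest is Sensor 2
5 of the 7 points have Sensor 1 as nearest.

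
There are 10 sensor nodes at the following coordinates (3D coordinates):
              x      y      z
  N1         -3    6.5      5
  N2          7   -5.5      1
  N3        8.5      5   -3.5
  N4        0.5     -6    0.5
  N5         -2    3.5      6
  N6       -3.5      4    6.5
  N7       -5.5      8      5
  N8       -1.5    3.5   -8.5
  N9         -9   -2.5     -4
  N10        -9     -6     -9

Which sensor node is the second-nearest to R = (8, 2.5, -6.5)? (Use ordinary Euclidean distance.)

Compare squared distances (the ordering matches that of the actual distances):
|RN1|² = (8−(-3))² + (2.5−6.5)² + (-6.5−5)² = 121 + 16 + 132.25 = 269.25
|RN2|² = (8−7)² + (2.5−(-5.5))² + (-6.5−1)² = 1 + 64 + 56.25 = 121.25
|RN3|² = (8−8.5)² + (2.5−5)² + (-6.5−(-3.5))² = 0.25 + 6.25 + 9 = 15.5
|RN4|² = (8−0.5)² + (2.5−(-6))² + (-6.5−0.5)² = 56.25 + 72.25 + 49 = 177.5
|RN5|² = (8−(-2))² + (2.5−3.5)² + (-6.5−6)² = 100 + 1 + 156.25 = 257.25
|RN6|² = (8−(-3.5))² + (2.5−4)² + (-6.5−6.5)² = 132.25 + 2.25 + 169 = 303.5
|RN7|² = (8−(-5.5))² + (2.5−8)² + (-6.5−5)² = 182.25 + 30.25 + 132.25 = 344.75
|RN8|² = (8−(-1.5))² + (2.5−3.5)² + (-6.5−(-8.5))² = 90.25 + 1 + 4 = 95.25
|RN9|² = (8−(-9))² + (2.5−(-2.5))² + (-6.5−(-4))² = 289 + 25 + 6.25 = 320.25
d²(R, N10) = (8−(-9))² + (2.5−(-6))² + (-6.5−(-9))² = 289 + 72.25 + 6.25 = 367.5
Sorted ascending: N3, N8, N2, … — the second-nearest is N8.

N8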